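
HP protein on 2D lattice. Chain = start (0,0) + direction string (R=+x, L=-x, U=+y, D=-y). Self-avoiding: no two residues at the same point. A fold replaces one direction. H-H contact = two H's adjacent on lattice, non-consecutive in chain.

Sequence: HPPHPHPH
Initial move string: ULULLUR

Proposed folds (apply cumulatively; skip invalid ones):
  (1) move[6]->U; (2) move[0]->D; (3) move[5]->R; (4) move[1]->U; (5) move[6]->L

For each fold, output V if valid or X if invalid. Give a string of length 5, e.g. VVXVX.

Initial: ULULLUR -> [(0, 0), (0, 1), (-1, 1), (-1, 2), (-2, 2), (-3, 2), (-3, 3), (-2, 3)]
Fold 1: move[6]->U => ULULLUU VALID
Fold 2: move[0]->D => DLULLUU VALID
Fold 3: move[5]->R => DLULLRU INVALID (collision), skipped
Fold 4: move[1]->U => DUULLUU INVALID (collision), skipped
Fold 5: move[6]->L => DLULLUL VALID

Answer: VVXXV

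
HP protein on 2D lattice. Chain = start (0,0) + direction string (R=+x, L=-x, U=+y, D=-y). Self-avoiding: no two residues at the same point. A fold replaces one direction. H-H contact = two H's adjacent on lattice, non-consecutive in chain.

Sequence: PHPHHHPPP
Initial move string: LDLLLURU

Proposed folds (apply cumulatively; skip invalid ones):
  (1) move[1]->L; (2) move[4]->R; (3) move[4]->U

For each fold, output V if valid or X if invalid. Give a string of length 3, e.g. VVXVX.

Answer: VXV

Derivation:
Initial: LDLLLURU -> [(0, 0), (-1, 0), (-1, -1), (-2, -1), (-3, -1), (-4, -1), (-4, 0), (-3, 0), (-3, 1)]
Fold 1: move[1]->L => LLLLLURU VALID
Fold 2: move[4]->R => LLLLRURU INVALID (collision), skipped
Fold 3: move[4]->U => LLLLUURU VALID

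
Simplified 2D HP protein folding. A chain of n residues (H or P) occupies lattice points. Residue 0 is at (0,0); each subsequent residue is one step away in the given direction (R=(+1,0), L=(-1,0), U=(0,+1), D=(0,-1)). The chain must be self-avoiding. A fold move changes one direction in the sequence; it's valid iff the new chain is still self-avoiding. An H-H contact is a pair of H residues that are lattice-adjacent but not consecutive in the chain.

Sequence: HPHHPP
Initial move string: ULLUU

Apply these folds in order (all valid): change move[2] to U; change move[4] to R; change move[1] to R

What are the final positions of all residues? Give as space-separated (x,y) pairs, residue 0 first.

Answer: (0,0) (0,1) (1,1) (1,2) (1,3) (2,3)

Derivation:
Initial moves: ULLUU
Fold: move[2]->U => ULUUU (positions: [(0, 0), (0, 1), (-1, 1), (-1, 2), (-1, 3), (-1, 4)])
Fold: move[4]->R => ULUUR (positions: [(0, 0), (0, 1), (-1, 1), (-1, 2), (-1, 3), (0, 3)])
Fold: move[1]->R => URUUR (positions: [(0, 0), (0, 1), (1, 1), (1, 2), (1, 3), (2, 3)])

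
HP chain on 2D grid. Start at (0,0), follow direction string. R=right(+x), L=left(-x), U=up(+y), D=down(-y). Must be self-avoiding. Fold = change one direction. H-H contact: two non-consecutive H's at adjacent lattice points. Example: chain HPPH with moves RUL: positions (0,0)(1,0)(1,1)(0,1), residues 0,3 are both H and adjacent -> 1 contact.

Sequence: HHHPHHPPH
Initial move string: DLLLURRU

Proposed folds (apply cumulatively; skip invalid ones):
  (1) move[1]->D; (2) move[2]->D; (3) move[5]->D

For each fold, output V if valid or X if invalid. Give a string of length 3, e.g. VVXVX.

Answer: XXX

Derivation:
Initial: DLLLURRU -> [(0, 0), (0, -1), (-1, -1), (-2, -1), (-3, -1), (-3, 0), (-2, 0), (-1, 0), (-1, 1)]
Fold 1: move[1]->D => DDLLURRU INVALID (collision), skipped
Fold 2: move[2]->D => DLDLURRU INVALID (collision), skipped
Fold 3: move[5]->D => DLLLUDRU INVALID (collision), skipped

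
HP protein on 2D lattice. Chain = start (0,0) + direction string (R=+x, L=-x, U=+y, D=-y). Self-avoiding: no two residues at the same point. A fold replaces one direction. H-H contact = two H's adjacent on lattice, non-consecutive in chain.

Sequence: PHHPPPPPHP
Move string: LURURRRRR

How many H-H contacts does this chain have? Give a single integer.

Positions: [(0, 0), (-1, 0), (-1, 1), (0, 1), (0, 2), (1, 2), (2, 2), (3, 2), (4, 2), (5, 2)]
No H-H contacts found.

Answer: 0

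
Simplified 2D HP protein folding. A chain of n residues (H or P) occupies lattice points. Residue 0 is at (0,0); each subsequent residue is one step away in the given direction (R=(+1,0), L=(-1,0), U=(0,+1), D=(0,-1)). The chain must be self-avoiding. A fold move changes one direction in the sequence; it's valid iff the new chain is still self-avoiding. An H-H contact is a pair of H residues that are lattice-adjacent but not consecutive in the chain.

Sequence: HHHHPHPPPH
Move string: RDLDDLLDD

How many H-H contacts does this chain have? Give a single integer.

Positions: [(0, 0), (1, 0), (1, -1), (0, -1), (0, -2), (0, -3), (-1, -3), (-2, -3), (-2, -4), (-2, -5)]
H-H contact: residue 0 @(0,0) - residue 3 @(0, -1)

Answer: 1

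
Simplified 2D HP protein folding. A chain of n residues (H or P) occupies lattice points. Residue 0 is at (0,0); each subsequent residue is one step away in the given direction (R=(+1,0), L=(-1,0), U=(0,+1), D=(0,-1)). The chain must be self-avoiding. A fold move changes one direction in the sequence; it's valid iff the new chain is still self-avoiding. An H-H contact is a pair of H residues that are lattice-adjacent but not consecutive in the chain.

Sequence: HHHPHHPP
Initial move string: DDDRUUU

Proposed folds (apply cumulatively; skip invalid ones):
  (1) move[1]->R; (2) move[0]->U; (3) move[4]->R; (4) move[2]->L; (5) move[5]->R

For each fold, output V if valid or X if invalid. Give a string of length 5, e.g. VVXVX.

Answer: VVVXV

Derivation:
Initial: DDDRUUU -> [(0, 0), (0, -1), (0, -2), (0, -3), (1, -3), (1, -2), (1, -1), (1, 0)]
Fold 1: move[1]->R => DRDRUUU VALID
Fold 2: move[0]->U => URDRUUU VALID
Fold 3: move[4]->R => URDRRUU VALID
Fold 4: move[2]->L => URLRRUU INVALID (collision), skipped
Fold 5: move[5]->R => URDRRRU VALID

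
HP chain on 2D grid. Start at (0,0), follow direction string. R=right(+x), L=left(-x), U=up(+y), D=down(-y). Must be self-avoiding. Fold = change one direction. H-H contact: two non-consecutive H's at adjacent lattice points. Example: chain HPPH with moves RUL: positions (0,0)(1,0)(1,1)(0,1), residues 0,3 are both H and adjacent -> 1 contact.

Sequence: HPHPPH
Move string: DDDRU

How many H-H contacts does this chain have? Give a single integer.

Positions: [(0, 0), (0, -1), (0, -2), (0, -3), (1, -3), (1, -2)]
H-H contact: residue 2 @(0,-2) - residue 5 @(1, -2)

Answer: 1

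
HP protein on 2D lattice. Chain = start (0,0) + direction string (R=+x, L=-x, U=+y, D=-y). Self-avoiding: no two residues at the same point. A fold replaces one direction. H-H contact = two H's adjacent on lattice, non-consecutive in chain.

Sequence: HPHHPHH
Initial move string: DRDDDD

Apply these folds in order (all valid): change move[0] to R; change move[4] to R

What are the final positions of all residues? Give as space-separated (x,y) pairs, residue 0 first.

Answer: (0,0) (1,0) (2,0) (2,-1) (2,-2) (3,-2) (3,-3)

Derivation:
Initial moves: DRDDDD
Fold: move[0]->R => RRDDDD (positions: [(0, 0), (1, 0), (2, 0), (2, -1), (2, -2), (2, -3), (2, -4)])
Fold: move[4]->R => RRDDRD (positions: [(0, 0), (1, 0), (2, 0), (2, -1), (2, -2), (3, -2), (3, -3)])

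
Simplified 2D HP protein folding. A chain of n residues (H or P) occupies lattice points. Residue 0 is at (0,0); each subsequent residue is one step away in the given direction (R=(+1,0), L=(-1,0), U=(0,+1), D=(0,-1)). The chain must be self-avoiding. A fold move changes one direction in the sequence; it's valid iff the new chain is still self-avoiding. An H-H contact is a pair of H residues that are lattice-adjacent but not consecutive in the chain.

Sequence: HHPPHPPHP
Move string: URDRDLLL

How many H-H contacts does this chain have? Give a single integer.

Answer: 1

Derivation:
Positions: [(0, 0), (0, 1), (1, 1), (1, 0), (2, 0), (2, -1), (1, -1), (0, -1), (-1, -1)]
H-H contact: residue 0 @(0,0) - residue 7 @(0, -1)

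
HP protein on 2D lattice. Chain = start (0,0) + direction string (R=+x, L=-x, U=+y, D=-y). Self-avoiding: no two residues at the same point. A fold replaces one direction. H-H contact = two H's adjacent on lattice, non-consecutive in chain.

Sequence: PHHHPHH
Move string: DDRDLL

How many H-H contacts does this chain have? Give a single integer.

Positions: [(0, 0), (0, -1), (0, -2), (1, -2), (1, -3), (0, -3), (-1, -3)]
H-H contact: residue 2 @(0,-2) - residue 5 @(0, -3)

Answer: 1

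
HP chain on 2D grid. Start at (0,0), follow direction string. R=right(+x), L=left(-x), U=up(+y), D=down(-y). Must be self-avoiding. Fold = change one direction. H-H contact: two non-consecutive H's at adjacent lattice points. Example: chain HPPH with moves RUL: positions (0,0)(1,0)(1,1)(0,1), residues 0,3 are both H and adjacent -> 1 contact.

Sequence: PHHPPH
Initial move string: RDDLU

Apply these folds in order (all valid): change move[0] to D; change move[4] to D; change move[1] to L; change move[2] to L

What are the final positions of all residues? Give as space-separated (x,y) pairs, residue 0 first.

Initial moves: RDDLU
Fold: move[0]->D => DDDLU (positions: [(0, 0), (0, -1), (0, -2), (0, -3), (-1, -3), (-1, -2)])
Fold: move[4]->D => DDDLD (positions: [(0, 0), (0, -1), (0, -2), (0, -3), (-1, -3), (-1, -4)])
Fold: move[1]->L => DLDLD (positions: [(0, 0), (0, -1), (-1, -1), (-1, -2), (-2, -2), (-2, -3)])
Fold: move[2]->L => DLLLD (positions: [(0, 0), (0, -1), (-1, -1), (-2, -1), (-3, -1), (-3, -2)])

Answer: (0,0) (0,-1) (-1,-1) (-2,-1) (-3,-1) (-3,-2)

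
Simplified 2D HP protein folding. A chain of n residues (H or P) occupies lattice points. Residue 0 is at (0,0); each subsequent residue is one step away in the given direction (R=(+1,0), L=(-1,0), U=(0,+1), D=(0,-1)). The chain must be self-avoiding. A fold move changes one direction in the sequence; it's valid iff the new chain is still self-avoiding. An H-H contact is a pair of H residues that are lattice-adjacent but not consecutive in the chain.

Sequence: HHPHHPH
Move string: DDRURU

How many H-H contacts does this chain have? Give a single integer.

Positions: [(0, 0), (0, -1), (0, -2), (1, -2), (1, -1), (2, -1), (2, 0)]
H-H contact: residue 1 @(0,-1) - residue 4 @(1, -1)

Answer: 1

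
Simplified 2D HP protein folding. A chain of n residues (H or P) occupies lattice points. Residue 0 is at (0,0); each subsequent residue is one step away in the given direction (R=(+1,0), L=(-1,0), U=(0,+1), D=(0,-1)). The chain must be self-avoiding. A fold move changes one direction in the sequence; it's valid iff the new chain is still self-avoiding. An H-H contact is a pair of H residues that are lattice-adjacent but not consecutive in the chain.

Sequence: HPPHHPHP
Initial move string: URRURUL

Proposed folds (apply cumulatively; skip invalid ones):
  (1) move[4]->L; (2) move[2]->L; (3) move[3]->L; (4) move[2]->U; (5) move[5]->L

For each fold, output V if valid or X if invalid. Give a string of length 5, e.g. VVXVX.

Initial: URRURUL -> [(0, 0), (0, 1), (1, 1), (2, 1), (2, 2), (3, 2), (3, 3), (2, 3)]
Fold 1: move[4]->L => URRULUL VALID
Fold 2: move[2]->L => URLULUL INVALID (collision), skipped
Fold 3: move[3]->L => URRLLUL INVALID (collision), skipped
Fold 4: move[2]->U => URUULUL VALID
Fold 5: move[5]->L => URUULLL VALID

Answer: VXXVV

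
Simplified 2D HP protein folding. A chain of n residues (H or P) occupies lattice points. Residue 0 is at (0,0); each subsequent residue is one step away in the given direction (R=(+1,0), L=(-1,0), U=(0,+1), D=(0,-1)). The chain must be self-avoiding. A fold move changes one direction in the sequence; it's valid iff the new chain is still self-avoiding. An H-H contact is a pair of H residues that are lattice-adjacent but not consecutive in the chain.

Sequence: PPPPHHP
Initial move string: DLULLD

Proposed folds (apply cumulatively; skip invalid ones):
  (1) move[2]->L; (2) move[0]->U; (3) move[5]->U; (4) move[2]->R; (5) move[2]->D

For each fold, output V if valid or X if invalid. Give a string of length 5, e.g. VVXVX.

Answer: VVVXV

Derivation:
Initial: DLULLD -> [(0, 0), (0, -1), (-1, -1), (-1, 0), (-2, 0), (-3, 0), (-3, -1)]
Fold 1: move[2]->L => DLLLLD VALID
Fold 2: move[0]->U => ULLLLD VALID
Fold 3: move[5]->U => ULLLLU VALID
Fold 4: move[2]->R => ULRLLU INVALID (collision), skipped
Fold 5: move[2]->D => ULDLLU VALID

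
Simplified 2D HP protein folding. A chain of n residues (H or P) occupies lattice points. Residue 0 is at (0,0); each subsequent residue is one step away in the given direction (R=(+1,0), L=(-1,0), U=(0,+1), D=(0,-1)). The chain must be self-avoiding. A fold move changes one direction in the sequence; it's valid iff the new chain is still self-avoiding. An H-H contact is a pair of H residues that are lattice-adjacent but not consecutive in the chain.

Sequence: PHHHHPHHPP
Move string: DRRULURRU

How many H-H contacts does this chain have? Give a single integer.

Answer: 1

Derivation:
Positions: [(0, 0), (0, -1), (1, -1), (2, -1), (2, 0), (1, 0), (1, 1), (2, 1), (3, 1), (3, 2)]
H-H contact: residue 4 @(2,0) - residue 7 @(2, 1)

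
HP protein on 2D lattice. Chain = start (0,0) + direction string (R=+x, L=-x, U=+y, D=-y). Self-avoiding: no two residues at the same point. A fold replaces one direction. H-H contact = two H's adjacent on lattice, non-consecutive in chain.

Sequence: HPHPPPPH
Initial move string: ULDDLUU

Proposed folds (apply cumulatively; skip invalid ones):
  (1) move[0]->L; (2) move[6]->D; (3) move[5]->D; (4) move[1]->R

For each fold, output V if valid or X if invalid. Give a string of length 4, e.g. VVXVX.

Initial: ULDDLUU -> [(0, 0), (0, 1), (-1, 1), (-1, 0), (-1, -1), (-2, -1), (-2, 0), (-2, 1)]
Fold 1: move[0]->L => LLDDLUU VALID
Fold 2: move[6]->D => LLDDLUD INVALID (collision), skipped
Fold 3: move[5]->D => LLDDLDU INVALID (collision), skipped
Fold 4: move[1]->R => LRDDLUU INVALID (collision), skipped

Answer: VXXX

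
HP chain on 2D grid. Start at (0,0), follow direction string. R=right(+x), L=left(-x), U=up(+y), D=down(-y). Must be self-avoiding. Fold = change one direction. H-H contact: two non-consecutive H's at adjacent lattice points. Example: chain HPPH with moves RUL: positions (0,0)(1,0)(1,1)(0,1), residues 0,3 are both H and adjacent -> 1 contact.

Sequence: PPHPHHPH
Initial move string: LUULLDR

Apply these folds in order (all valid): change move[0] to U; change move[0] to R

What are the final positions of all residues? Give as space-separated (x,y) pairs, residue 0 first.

Initial moves: LUULLDR
Fold: move[0]->U => UUULLDR (positions: [(0, 0), (0, 1), (0, 2), (0, 3), (-1, 3), (-2, 3), (-2, 2), (-1, 2)])
Fold: move[0]->R => RUULLDR (positions: [(0, 0), (1, 0), (1, 1), (1, 2), (0, 2), (-1, 2), (-1, 1), (0, 1)])

Answer: (0,0) (1,0) (1,1) (1,2) (0,2) (-1,2) (-1,1) (0,1)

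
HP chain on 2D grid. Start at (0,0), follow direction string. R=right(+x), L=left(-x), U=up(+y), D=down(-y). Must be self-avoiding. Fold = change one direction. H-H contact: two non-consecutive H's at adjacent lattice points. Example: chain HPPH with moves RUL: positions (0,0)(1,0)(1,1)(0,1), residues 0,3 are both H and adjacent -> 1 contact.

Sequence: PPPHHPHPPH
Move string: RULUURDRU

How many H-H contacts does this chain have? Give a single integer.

Answer: 1

Derivation:
Positions: [(0, 0), (1, 0), (1, 1), (0, 1), (0, 2), (0, 3), (1, 3), (1, 2), (2, 2), (2, 3)]
H-H contact: residue 6 @(1,3) - residue 9 @(2, 3)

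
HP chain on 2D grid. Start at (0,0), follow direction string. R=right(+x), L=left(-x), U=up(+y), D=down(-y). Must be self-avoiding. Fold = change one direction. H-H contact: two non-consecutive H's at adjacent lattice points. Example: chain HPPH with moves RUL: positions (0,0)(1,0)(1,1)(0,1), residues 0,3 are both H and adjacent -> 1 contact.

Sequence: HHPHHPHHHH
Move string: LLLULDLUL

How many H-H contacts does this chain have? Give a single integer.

Answer: 1

Derivation:
Positions: [(0, 0), (-1, 0), (-2, 0), (-3, 0), (-3, 1), (-4, 1), (-4, 0), (-5, 0), (-5, 1), (-6, 1)]
H-H contact: residue 3 @(-3,0) - residue 6 @(-4, 0)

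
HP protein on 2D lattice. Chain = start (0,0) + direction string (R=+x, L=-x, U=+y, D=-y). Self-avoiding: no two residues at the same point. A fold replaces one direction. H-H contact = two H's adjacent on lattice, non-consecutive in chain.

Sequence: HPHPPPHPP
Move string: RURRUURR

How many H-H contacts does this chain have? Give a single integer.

Answer: 0

Derivation:
Positions: [(0, 0), (1, 0), (1, 1), (2, 1), (3, 1), (3, 2), (3, 3), (4, 3), (5, 3)]
No H-H contacts found.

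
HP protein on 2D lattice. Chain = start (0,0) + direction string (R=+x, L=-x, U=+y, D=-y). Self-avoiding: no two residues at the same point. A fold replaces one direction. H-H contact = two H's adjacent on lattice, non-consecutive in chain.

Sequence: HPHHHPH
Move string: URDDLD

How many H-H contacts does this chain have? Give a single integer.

Positions: [(0, 0), (0, 1), (1, 1), (1, 0), (1, -1), (0, -1), (0, -2)]
H-H contact: residue 0 @(0,0) - residue 3 @(1, 0)

Answer: 1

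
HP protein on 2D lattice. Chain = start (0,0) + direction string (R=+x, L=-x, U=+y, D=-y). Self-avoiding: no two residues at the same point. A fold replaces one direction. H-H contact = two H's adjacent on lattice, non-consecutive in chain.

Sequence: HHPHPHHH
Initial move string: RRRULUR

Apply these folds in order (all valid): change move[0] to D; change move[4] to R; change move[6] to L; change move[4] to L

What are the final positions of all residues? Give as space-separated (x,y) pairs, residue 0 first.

Answer: (0,0) (0,-1) (1,-1) (2,-1) (2,0) (1,0) (1,1) (0,1)

Derivation:
Initial moves: RRRULUR
Fold: move[0]->D => DRRULUR (positions: [(0, 0), (0, -1), (1, -1), (2, -1), (2, 0), (1, 0), (1, 1), (2, 1)])
Fold: move[4]->R => DRRURUR (positions: [(0, 0), (0, -1), (1, -1), (2, -1), (2, 0), (3, 0), (3, 1), (4, 1)])
Fold: move[6]->L => DRRURUL (positions: [(0, 0), (0, -1), (1, -1), (2, -1), (2, 0), (3, 0), (3, 1), (2, 1)])
Fold: move[4]->L => DRRULUL (positions: [(0, 0), (0, -1), (1, -1), (2, -1), (2, 0), (1, 0), (1, 1), (0, 1)])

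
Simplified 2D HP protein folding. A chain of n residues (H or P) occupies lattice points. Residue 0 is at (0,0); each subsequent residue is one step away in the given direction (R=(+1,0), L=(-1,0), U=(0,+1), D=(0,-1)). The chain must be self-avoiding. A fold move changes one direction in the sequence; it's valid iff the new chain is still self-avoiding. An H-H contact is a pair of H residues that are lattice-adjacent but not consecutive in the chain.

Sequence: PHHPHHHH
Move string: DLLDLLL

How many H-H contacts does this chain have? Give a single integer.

Positions: [(0, 0), (0, -1), (-1, -1), (-2, -1), (-2, -2), (-3, -2), (-4, -2), (-5, -2)]
No H-H contacts found.

Answer: 0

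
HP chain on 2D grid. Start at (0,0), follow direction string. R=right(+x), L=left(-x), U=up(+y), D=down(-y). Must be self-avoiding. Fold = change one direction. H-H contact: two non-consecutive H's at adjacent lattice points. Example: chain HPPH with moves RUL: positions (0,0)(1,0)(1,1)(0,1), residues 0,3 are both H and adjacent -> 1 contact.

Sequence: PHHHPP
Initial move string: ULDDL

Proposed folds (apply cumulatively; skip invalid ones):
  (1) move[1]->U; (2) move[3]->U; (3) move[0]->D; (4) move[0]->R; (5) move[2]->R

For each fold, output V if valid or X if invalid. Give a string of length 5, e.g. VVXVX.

Answer: XXVXX

Derivation:
Initial: ULDDL -> [(0, 0), (0, 1), (-1, 1), (-1, 0), (-1, -1), (-2, -1)]
Fold 1: move[1]->U => UUDDL INVALID (collision), skipped
Fold 2: move[3]->U => ULDUL INVALID (collision), skipped
Fold 3: move[0]->D => DLDDL VALID
Fold 4: move[0]->R => RLDDL INVALID (collision), skipped
Fold 5: move[2]->R => DLRDL INVALID (collision), skipped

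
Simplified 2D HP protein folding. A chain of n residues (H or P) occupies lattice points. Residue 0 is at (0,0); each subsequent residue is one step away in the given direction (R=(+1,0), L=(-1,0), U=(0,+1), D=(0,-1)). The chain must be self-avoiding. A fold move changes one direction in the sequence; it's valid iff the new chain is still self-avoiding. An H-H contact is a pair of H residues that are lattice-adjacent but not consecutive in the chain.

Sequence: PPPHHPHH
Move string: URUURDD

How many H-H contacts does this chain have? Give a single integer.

Positions: [(0, 0), (0, 1), (1, 1), (1, 2), (1, 3), (2, 3), (2, 2), (2, 1)]
H-H contact: residue 3 @(1,2) - residue 6 @(2, 2)

Answer: 1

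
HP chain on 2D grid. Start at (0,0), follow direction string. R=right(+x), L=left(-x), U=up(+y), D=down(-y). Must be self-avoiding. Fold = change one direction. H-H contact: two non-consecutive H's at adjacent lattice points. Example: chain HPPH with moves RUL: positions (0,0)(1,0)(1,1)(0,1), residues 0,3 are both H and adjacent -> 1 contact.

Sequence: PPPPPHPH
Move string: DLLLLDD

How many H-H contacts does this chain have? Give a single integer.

Positions: [(0, 0), (0, -1), (-1, -1), (-2, -1), (-3, -1), (-4, -1), (-4, -2), (-4, -3)]
No H-H contacts found.

Answer: 0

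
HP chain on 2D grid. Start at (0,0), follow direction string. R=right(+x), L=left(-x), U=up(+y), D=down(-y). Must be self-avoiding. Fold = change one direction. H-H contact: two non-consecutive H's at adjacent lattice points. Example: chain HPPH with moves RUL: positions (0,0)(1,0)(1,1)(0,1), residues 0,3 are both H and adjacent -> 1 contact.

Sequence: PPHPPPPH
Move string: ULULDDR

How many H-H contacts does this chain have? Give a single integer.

Answer: 1

Derivation:
Positions: [(0, 0), (0, 1), (-1, 1), (-1, 2), (-2, 2), (-2, 1), (-2, 0), (-1, 0)]
H-H contact: residue 2 @(-1,1) - residue 7 @(-1, 0)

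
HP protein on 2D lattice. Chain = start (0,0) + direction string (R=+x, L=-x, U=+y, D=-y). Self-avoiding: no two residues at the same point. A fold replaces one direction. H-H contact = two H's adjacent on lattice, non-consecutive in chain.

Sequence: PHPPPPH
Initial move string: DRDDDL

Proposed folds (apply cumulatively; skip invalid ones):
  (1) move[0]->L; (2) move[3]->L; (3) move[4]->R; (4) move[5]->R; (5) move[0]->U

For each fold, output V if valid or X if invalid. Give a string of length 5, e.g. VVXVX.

Initial: DRDDDL -> [(0, 0), (0, -1), (1, -1), (1, -2), (1, -3), (1, -4), (0, -4)]
Fold 1: move[0]->L => LRDDDL INVALID (collision), skipped
Fold 2: move[3]->L => DRDLDL VALID
Fold 3: move[4]->R => DRDLRL INVALID (collision), skipped
Fold 4: move[5]->R => DRDLDR VALID
Fold 5: move[0]->U => URDLDR INVALID (collision), skipped

Answer: XVXVX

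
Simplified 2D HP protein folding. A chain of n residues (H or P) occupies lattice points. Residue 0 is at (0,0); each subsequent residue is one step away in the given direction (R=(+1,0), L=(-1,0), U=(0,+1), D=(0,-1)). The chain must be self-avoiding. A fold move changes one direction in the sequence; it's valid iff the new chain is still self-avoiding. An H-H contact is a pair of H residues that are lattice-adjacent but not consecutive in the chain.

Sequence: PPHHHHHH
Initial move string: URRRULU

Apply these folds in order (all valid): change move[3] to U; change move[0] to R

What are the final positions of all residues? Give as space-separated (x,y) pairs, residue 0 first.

Initial moves: URRRULU
Fold: move[3]->U => URRUULU (positions: [(0, 0), (0, 1), (1, 1), (2, 1), (2, 2), (2, 3), (1, 3), (1, 4)])
Fold: move[0]->R => RRRUULU (positions: [(0, 0), (1, 0), (2, 0), (3, 0), (3, 1), (3, 2), (2, 2), (2, 3)])

Answer: (0,0) (1,0) (2,0) (3,0) (3,1) (3,2) (2,2) (2,3)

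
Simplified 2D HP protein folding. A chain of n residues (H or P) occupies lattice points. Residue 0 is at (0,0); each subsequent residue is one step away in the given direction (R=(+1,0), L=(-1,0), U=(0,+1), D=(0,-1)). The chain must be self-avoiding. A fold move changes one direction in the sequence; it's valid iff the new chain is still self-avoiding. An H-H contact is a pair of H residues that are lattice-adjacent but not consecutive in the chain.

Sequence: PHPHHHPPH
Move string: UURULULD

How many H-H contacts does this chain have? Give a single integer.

Answer: 1

Derivation:
Positions: [(0, 0), (0, 1), (0, 2), (1, 2), (1, 3), (0, 3), (0, 4), (-1, 4), (-1, 3)]
H-H contact: residue 5 @(0,3) - residue 8 @(-1, 3)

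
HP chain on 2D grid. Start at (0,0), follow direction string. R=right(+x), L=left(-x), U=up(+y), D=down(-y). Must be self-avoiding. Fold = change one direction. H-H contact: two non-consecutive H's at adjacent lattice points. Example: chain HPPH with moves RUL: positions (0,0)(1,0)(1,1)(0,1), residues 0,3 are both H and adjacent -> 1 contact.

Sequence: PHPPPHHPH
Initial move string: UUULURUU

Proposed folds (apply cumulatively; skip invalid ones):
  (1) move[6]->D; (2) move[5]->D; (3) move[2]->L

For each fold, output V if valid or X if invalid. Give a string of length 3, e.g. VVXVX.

Answer: XXV

Derivation:
Initial: UUULURUU -> [(0, 0), (0, 1), (0, 2), (0, 3), (-1, 3), (-1, 4), (0, 4), (0, 5), (0, 6)]
Fold 1: move[6]->D => UUULURDU INVALID (collision), skipped
Fold 2: move[5]->D => UUULUDUU INVALID (collision), skipped
Fold 3: move[2]->L => UULLURUU VALID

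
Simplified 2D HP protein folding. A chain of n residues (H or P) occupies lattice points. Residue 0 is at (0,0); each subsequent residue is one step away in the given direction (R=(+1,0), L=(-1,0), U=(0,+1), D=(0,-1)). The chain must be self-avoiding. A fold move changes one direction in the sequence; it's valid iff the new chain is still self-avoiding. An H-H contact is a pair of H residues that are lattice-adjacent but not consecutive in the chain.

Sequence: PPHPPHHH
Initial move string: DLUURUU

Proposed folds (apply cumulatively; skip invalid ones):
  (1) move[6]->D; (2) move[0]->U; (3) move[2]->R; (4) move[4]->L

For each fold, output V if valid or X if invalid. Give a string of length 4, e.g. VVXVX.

Answer: XVXV

Derivation:
Initial: DLUURUU -> [(0, 0), (0, -1), (-1, -1), (-1, 0), (-1, 1), (0, 1), (0, 2), (0, 3)]
Fold 1: move[6]->D => DLUURUD INVALID (collision), skipped
Fold 2: move[0]->U => ULUURUU VALID
Fold 3: move[2]->R => ULRURUU INVALID (collision), skipped
Fold 4: move[4]->L => ULUULUU VALID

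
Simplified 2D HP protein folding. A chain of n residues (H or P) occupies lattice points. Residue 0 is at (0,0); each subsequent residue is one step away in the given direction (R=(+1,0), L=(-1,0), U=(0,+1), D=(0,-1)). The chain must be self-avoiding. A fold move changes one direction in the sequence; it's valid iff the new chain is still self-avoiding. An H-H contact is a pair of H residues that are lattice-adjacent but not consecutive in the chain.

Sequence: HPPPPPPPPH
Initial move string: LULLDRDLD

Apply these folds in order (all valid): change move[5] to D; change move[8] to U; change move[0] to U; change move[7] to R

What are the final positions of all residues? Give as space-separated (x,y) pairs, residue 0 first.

Answer: (0,0) (0,1) (0,2) (-1,2) (-2,2) (-2,1) (-2,0) (-2,-1) (-1,-1) (-1,0)

Derivation:
Initial moves: LULLDRDLD
Fold: move[5]->D => LULLDDDLD (positions: [(0, 0), (-1, 0), (-1, 1), (-2, 1), (-3, 1), (-3, 0), (-3, -1), (-3, -2), (-4, -2), (-4, -3)])
Fold: move[8]->U => LULLDDDLU (positions: [(0, 0), (-1, 0), (-1, 1), (-2, 1), (-3, 1), (-3, 0), (-3, -1), (-3, -2), (-4, -2), (-4, -1)])
Fold: move[0]->U => UULLDDDLU (positions: [(0, 0), (0, 1), (0, 2), (-1, 2), (-2, 2), (-2, 1), (-2, 0), (-2, -1), (-3, -1), (-3, 0)])
Fold: move[7]->R => UULLDDDRU (positions: [(0, 0), (0, 1), (0, 2), (-1, 2), (-2, 2), (-2, 1), (-2, 0), (-2, -1), (-1, -1), (-1, 0)])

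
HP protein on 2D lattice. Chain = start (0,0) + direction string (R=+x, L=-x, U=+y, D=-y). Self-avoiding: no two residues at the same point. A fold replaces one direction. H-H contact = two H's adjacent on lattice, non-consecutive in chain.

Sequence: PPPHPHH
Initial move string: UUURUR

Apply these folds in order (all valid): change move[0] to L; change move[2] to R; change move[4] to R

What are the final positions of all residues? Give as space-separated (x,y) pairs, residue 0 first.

Answer: (0,0) (-1,0) (-1,1) (0,1) (1,1) (2,1) (3,1)

Derivation:
Initial moves: UUURUR
Fold: move[0]->L => LUURUR (positions: [(0, 0), (-1, 0), (-1, 1), (-1, 2), (0, 2), (0, 3), (1, 3)])
Fold: move[2]->R => LURRUR (positions: [(0, 0), (-1, 0), (-1, 1), (0, 1), (1, 1), (1, 2), (2, 2)])
Fold: move[4]->R => LURRRR (positions: [(0, 0), (-1, 0), (-1, 1), (0, 1), (1, 1), (2, 1), (3, 1)])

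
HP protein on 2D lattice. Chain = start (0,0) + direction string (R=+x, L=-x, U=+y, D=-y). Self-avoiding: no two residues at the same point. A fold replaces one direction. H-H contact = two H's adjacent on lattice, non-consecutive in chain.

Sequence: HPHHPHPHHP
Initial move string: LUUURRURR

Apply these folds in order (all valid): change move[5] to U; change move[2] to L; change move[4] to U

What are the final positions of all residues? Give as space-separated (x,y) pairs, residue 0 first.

Answer: (0,0) (-1,0) (-1,1) (-2,1) (-2,2) (-2,3) (-2,4) (-2,5) (-1,5) (0,5)

Derivation:
Initial moves: LUUURRURR
Fold: move[5]->U => LUUURUURR (positions: [(0, 0), (-1, 0), (-1, 1), (-1, 2), (-1, 3), (0, 3), (0, 4), (0, 5), (1, 5), (2, 5)])
Fold: move[2]->L => LULURUURR (positions: [(0, 0), (-1, 0), (-1, 1), (-2, 1), (-2, 2), (-1, 2), (-1, 3), (-1, 4), (0, 4), (1, 4)])
Fold: move[4]->U => LULUUUURR (positions: [(0, 0), (-1, 0), (-1, 1), (-2, 1), (-2, 2), (-2, 3), (-2, 4), (-2, 5), (-1, 5), (0, 5)])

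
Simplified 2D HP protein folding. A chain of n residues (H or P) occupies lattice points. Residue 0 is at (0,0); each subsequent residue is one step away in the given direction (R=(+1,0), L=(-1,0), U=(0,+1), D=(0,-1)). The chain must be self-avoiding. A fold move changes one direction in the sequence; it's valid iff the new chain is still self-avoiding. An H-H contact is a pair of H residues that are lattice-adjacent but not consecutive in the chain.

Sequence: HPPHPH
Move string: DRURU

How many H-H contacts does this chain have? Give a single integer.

Positions: [(0, 0), (0, -1), (1, -1), (1, 0), (2, 0), (2, 1)]
H-H contact: residue 0 @(0,0) - residue 3 @(1, 0)

Answer: 1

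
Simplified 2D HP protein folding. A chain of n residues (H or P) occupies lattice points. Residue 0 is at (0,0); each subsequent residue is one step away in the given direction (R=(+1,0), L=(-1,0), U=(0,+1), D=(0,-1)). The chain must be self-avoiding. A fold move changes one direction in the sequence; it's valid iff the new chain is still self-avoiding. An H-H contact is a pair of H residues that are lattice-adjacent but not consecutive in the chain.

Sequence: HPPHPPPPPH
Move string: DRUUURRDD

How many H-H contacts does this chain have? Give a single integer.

Positions: [(0, 0), (0, -1), (1, -1), (1, 0), (1, 1), (1, 2), (2, 2), (3, 2), (3, 1), (3, 0)]
H-H contact: residue 0 @(0,0) - residue 3 @(1, 0)

Answer: 1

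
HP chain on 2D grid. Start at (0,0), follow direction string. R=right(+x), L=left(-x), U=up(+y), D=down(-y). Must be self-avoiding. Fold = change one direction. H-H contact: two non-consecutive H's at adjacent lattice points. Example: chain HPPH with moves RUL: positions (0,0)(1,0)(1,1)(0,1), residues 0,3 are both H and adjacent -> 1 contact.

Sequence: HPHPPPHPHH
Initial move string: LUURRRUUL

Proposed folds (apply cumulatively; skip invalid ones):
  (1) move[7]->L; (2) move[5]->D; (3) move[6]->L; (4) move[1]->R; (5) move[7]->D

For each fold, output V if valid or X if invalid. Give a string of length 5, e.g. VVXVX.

Initial: LUURRRUUL -> [(0, 0), (-1, 0), (-1, 1), (-1, 2), (0, 2), (1, 2), (2, 2), (2, 3), (2, 4), (1, 4)]
Fold 1: move[7]->L => LUURRRULL VALID
Fold 2: move[5]->D => LUURRDULL INVALID (collision), skipped
Fold 3: move[6]->L => LUURRRLLL INVALID (collision), skipped
Fold 4: move[1]->R => LRURRRULL INVALID (collision), skipped
Fold 5: move[7]->D => LUURRRUDL INVALID (collision), skipped

Answer: VXXXX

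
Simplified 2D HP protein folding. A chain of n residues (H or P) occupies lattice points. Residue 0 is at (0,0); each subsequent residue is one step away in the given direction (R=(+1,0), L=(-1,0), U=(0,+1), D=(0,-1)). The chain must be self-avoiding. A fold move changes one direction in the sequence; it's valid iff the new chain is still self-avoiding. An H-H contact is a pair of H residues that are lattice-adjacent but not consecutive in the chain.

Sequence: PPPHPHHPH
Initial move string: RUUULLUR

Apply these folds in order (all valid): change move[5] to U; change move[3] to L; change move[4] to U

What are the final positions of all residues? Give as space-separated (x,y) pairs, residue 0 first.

Initial moves: RUUULLUR
Fold: move[5]->U => RUUULUUR (positions: [(0, 0), (1, 0), (1, 1), (1, 2), (1, 3), (0, 3), (0, 4), (0, 5), (1, 5)])
Fold: move[3]->L => RUULLUUR (positions: [(0, 0), (1, 0), (1, 1), (1, 2), (0, 2), (-1, 2), (-1, 3), (-1, 4), (0, 4)])
Fold: move[4]->U => RUULUUUR (positions: [(0, 0), (1, 0), (1, 1), (1, 2), (0, 2), (0, 3), (0, 4), (0, 5), (1, 5)])

Answer: (0,0) (1,0) (1,1) (1,2) (0,2) (0,3) (0,4) (0,5) (1,5)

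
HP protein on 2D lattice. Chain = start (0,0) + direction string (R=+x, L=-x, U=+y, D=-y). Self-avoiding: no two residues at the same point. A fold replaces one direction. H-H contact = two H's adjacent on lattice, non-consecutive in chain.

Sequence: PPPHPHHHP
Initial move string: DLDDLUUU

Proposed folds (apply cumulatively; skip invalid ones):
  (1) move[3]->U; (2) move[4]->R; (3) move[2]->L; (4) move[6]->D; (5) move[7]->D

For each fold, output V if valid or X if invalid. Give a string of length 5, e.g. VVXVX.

Answer: XXVXX

Derivation:
Initial: DLDDLUUU -> [(0, 0), (0, -1), (-1, -1), (-1, -2), (-1, -3), (-2, -3), (-2, -2), (-2, -1), (-2, 0)]
Fold 1: move[3]->U => DLDULUUU INVALID (collision), skipped
Fold 2: move[4]->R => DLDDRUUU INVALID (collision), skipped
Fold 3: move[2]->L => DLLDLUUU VALID
Fold 4: move[6]->D => DLLDLUDU INVALID (collision), skipped
Fold 5: move[7]->D => DLLDLUUD INVALID (collision), skipped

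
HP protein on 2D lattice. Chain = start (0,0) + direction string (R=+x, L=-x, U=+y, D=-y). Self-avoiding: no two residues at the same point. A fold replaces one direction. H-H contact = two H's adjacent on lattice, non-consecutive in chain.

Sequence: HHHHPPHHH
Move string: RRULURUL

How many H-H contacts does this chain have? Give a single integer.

Answer: 1

Derivation:
Positions: [(0, 0), (1, 0), (2, 0), (2, 1), (1, 1), (1, 2), (2, 2), (2, 3), (1, 3)]
H-H contact: residue 3 @(2,1) - residue 6 @(2, 2)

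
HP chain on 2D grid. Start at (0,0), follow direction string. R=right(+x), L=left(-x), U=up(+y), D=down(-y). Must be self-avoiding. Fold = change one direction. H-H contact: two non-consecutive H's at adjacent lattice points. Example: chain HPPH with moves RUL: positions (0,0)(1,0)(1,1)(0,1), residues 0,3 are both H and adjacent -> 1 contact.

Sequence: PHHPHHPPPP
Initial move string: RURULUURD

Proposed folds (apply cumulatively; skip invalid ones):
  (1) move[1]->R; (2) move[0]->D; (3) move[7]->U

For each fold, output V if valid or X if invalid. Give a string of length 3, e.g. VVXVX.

Initial: RURULUURD -> [(0, 0), (1, 0), (1, 1), (2, 1), (2, 2), (1, 2), (1, 3), (1, 4), (2, 4), (2, 3)]
Fold 1: move[1]->R => RRRULUURD VALID
Fold 2: move[0]->D => DRRULUURD VALID
Fold 3: move[7]->U => DRRULUUUD INVALID (collision), skipped

Answer: VVX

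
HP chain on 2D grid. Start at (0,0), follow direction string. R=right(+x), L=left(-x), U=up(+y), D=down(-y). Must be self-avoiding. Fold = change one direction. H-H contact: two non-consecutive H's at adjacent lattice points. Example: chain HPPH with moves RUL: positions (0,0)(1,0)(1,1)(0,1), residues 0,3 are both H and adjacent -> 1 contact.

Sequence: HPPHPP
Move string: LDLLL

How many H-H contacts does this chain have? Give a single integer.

Positions: [(0, 0), (-1, 0), (-1, -1), (-2, -1), (-3, -1), (-4, -1)]
No H-H contacts found.

Answer: 0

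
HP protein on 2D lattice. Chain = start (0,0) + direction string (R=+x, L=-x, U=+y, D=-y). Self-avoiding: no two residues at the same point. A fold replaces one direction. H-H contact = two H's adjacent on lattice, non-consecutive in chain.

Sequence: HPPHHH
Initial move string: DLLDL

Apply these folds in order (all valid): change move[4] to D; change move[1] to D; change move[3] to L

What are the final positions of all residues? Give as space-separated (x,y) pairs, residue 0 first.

Answer: (0,0) (0,-1) (0,-2) (-1,-2) (-2,-2) (-2,-3)

Derivation:
Initial moves: DLLDL
Fold: move[4]->D => DLLDD (positions: [(0, 0), (0, -1), (-1, -1), (-2, -1), (-2, -2), (-2, -3)])
Fold: move[1]->D => DDLDD (positions: [(0, 0), (0, -1), (0, -2), (-1, -2), (-1, -3), (-1, -4)])
Fold: move[3]->L => DDLLD (positions: [(0, 0), (0, -1), (0, -2), (-1, -2), (-2, -2), (-2, -3)])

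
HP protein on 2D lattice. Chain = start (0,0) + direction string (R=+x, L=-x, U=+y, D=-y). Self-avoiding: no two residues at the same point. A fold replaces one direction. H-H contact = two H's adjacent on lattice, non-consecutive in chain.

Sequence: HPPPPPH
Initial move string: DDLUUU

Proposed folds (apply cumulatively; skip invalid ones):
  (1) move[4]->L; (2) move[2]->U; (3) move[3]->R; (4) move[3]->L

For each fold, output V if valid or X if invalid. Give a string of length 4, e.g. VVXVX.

Initial: DDLUUU -> [(0, 0), (0, -1), (0, -2), (-1, -2), (-1, -1), (-1, 0), (-1, 1)]
Fold 1: move[4]->L => DDLULU VALID
Fold 2: move[2]->U => DDUULU INVALID (collision), skipped
Fold 3: move[3]->R => DDLRLU INVALID (collision), skipped
Fold 4: move[3]->L => DDLLLU VALID

Answer: VXXV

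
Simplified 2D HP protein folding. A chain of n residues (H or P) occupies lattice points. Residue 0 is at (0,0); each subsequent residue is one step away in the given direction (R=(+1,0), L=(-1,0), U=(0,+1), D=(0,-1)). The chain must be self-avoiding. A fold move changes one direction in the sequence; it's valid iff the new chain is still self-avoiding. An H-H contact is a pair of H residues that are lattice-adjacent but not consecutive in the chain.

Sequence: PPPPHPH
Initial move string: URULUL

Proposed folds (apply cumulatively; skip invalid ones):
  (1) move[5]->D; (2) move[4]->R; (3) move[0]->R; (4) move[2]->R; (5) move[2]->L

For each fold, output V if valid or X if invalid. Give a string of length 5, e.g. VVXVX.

Initial: URULUL -> [(0, 0), (0, 1), (1, 1), (1, 2), (0, 2), (0, 3), (-1, 3)]
Fold 1: move[5]->D => URULUD INVALID (collision), skipped
Fold 2: move[4]->R => URULRL INVALID (collision), skipped
Fold 3: move[0]->R => RRULUL VALID
Fold 4: move[2]->R => RRRLUL INVALID (collision), skipped
Fold 5: move[2]->L => RRLLUL INVALID (collision), skipped

Answer: XXVXX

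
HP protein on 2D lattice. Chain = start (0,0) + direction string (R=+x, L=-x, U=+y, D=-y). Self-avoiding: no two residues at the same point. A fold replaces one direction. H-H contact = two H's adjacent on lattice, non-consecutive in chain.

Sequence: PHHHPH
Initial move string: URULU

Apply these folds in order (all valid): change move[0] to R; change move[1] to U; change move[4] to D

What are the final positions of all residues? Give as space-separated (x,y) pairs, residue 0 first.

Initial moves: URULU
Fold: move[0]->R => RRULU (positions: [(0, 0), (1, 0), (2, 0), (2, 1), (1, 1), (1, 2)])
Fold: move[1]->U => RUULU (positions: [(0, 0), (1, 0), (1, 1), (1, 2), (0, 2), (0, 3)])
Fold: move[4]->D => RUULD (positions: [(0, 0), (1, 0), (1, 1), (1, 2), (0, 2), (0, 1)])

Answer: (0,0) (1,0) (1,1) (1,2) (0,2) (0,1)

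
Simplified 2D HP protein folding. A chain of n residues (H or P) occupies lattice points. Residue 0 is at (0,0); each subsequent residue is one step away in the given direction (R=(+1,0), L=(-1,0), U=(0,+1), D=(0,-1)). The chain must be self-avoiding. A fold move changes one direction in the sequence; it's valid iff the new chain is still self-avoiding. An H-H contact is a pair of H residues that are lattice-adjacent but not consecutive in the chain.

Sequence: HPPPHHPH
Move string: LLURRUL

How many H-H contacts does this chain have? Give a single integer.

Answer: 2

Derivation:
Positions: [(0, 0), (-1, 0), (-2, 0), (-2, 1), (-1, 1), (0, 1), (0, 2), (-1, 2)]
H-H contact: residue 0 @(0,0) - residue 5 @(0, 1)
H-H contact: residue 4 @(-1,1) - residue 7 @(-1, 2)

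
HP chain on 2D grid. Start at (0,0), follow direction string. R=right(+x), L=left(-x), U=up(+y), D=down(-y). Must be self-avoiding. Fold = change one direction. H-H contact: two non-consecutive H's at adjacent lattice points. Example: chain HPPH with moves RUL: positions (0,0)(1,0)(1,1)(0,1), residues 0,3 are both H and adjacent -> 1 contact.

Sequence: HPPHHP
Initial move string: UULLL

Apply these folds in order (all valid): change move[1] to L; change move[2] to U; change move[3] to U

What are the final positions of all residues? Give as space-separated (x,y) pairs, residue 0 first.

Initial moves: UULLL
Fold: move[1]->L => ULLLL (positions: [(0, 0), (0, 1), (-1, 1), (-2, 1), (-3, 1), (-4, 1)])
Fold: move[2]->U => ULULL (positions: [(0, 0), (0, 1), (-1, 1), (-1, 2), (-2, 2), (-3, 2)])
Fold: move[3]->U => ULUUL (positions: [(0, 0), (0, 1), (-1, 1), (-1, 2), (-1, 3), (-2, 3)])

Answer: (0,0) (0,1) (-1,1) (-1,2) (-1,3) (-2,3)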